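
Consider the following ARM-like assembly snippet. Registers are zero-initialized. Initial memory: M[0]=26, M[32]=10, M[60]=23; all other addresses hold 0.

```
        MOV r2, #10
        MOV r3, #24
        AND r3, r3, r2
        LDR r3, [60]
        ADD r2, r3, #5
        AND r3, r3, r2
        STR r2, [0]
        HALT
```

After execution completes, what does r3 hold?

20

after MOV r2, #10: r2=10
after MOV r3, #24: r3=24
after AND r3, r3, r2: r3=24&10=8
after LDR r3, [60]: r3=M[60]=23
after ADD r2, r3, #5: r2=23+5=28
after AND r3, r3, r2: r3=23&28=20
STR r2, [0] → M[0]=28
halt.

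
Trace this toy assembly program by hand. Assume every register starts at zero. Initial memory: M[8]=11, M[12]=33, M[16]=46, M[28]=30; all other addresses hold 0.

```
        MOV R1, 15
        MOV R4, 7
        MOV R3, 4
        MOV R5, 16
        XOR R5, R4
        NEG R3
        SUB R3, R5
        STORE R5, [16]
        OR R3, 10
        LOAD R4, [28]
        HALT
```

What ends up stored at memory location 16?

23

MOV R1, 15 → R1=15
MOV R4, 7 → R4=7
MOV R3, 4 → R3=4
MOV R5, 16 → R5=16
XOR R5, R4 → R5=16^7=23
NEG R3 → R3=-(4)=-4
SUB R3, R5 → R3=(-4)-23=-27
STORE R5, [16] → M[16]=23
OR R3, 10 → R3=(-27)|10=-17
LOAD R4, [28] → R4=M[28]=30
halt.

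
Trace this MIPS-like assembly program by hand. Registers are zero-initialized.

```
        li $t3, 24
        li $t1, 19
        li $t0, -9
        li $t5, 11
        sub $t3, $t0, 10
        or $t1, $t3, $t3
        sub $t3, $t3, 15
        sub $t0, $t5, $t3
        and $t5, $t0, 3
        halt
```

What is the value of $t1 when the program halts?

-19

after li $t3, 24: $t3=24
after li $t1, 19: $t1=19
after li $t0, -9: $t0=-9
after li $t5, 11: $t5=11
after sub $t3, $t0, 10: $t3=(-9)-10=-19
after or $t1, $t3, $t3: $t1=(-19)|(-19)=-19
after sub $t3, $t3, 15: $t3=(-19)-15=-34
after sub $t0, $t5, $t3: $t0=11-(-34)=45
after and $t5, $t0, 3: $t5=45&3=1
halt.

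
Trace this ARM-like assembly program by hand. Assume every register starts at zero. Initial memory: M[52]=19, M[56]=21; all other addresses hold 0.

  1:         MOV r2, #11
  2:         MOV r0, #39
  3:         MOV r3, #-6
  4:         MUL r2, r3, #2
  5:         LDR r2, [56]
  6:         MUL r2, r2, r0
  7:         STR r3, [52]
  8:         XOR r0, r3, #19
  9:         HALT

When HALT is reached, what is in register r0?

-23

r2=11
r0=39
r3=-6
r2=(-6)*2=-12
r2=M[56]=21
r2=21*39=819
STR r3, [52] → M[52]=-6
r0=(-6)^19=-23
halt.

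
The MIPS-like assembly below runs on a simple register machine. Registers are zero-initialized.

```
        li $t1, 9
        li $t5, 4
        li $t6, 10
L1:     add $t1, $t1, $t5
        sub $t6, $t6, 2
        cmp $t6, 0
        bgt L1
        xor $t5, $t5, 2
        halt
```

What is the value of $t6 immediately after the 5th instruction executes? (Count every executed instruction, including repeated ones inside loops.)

li $t1, 9 → $t1=9
li $t5, 4 → $t5=4
li $t6, 10 → $t6=10
add $t1, $t1, $t5 → $t1=9+4=13
sub $t6, $t6, 2 → $t6=10-2=8
After step 5: $t6 = 8.

8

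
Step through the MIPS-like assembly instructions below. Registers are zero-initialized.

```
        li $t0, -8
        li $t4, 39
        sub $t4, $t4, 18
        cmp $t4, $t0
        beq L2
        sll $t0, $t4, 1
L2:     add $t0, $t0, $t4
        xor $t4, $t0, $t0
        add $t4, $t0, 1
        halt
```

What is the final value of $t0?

63

$t0=-8
$t4=39
$t4=39-18=21
cmp $t4, $t0  (cmp 21,-8)
beq L2: not taken
$t0=21<<1=42
$t0=42+21=63
$t4=63^63=0
$t4=63+1=64
halt.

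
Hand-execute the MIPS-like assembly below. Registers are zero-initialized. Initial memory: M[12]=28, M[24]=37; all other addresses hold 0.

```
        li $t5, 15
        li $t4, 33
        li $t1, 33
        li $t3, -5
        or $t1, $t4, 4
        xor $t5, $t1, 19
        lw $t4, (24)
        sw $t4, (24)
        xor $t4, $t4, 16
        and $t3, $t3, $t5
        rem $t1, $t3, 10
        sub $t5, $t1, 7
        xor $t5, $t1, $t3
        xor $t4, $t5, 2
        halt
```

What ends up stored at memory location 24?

li $t5, 15 → $t5=15
li $t4, 33 → $t4=33
li $t1, 33 → $t1=33
li $t3, -5 → $t3=-5
or $t1, $t4, 4 → $t1=33|4=37
xor $t5, $t1, 19 → $t5=37^19=54
lw $t4, (24) → $t4=M[24]=37
sw $t4, (24) → M[24]=37
xor $t4, $t4, 16 → $t4=37^16=53
and $t3, $t3, $t5 → $t3=(-5)&54=50
rem $t1, $t3, 10 → $t1=50%10=0
sub $t5, $t1, 7 → $t5=0-7=-7
xor $t5, $t1, $t3 → $t5=0^50=50
xor $t4, $t5, 2 → $t4=50^2=48
halt.

37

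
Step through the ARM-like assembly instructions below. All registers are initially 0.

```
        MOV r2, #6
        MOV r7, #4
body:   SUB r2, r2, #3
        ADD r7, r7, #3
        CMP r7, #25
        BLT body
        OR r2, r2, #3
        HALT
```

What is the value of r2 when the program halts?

MOV r2, #6 → r2=6
MOV r7, #4 → r7=4
SUB r2, r2, #3 → r2=6-3=3
ADD r7, r7, #3 → r7=4+3=7
CMP r7, #25  (cmp 7,25)
BLT body: taken
SUB r2, r2, #3 → r2=3-3=0
ADD r7, r7, #3 → r7=7+3=10
CMP r7, #25  (cmp 10,25)
BLT body: taken
SUB r2, r2, #3 → r2=0-3=-3
ADD r7, r7, #3 → r7=10+3=13
CMP r7, #25  (cmp 13,25)
BLT body: taken
SUB r2, r2, #3 → r2=(-3)-3=-6
ADD r7, r7, #3 → r7=13+3=16
CMP r7, #25  (cmp 16,25)
BLT body: taken
SUB r2, r2, #3 → r2=(-6)-3=-9
ADD r7, r7, #3 → r7=16+3=19
CMP r7, #25  (cmp 19,25)
BLT body: taken
SUB r2, r2, #3 → r2=(-9)-3=-12
ADD r7, r7, #3 → r7=19+3=22
CMP r7, #25  (cmp 22,25)
BLT body: taken
SUB r2, r2, #3 → r2=(-12)-3=-15
ADD r7, r7, #3 → r7=22+3=25
CMP r7, #25  (cmp 25,25)
BLT body: not taken
OR r2, r2, #3 → r2=(-15)|3=-13
halt.

-13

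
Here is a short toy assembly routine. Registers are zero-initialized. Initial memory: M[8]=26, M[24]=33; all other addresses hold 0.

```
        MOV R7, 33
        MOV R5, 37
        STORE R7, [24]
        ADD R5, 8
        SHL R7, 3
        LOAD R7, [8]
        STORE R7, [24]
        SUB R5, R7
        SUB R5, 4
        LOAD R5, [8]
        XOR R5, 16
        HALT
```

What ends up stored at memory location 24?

R7=33
R5=37
STORE R7, [24] → M[24]=33
R5=37+8=45
R7=33<<3=264
R7=M[8]=26
STORE R7, [24] → M[24]=26
R5=45-26=19
R5=19-4=15
R5=M[8]=26
R5=26^16=10
halt.

26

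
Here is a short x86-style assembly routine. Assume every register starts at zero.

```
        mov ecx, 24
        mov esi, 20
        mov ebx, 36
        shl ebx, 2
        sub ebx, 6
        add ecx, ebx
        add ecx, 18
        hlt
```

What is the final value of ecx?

180

ecx=24
esi=20
ebx=36
ebx=36<<2=144
ebx=144-6=138
ecx=24+138=162
ecx=162+18=180
halt.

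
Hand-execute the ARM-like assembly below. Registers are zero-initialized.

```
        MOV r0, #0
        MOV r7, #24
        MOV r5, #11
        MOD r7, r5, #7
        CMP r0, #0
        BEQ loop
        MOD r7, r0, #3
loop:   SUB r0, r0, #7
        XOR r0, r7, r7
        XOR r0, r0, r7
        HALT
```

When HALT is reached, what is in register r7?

4

after MOV r0, #0: r0=0
after MOV r7, #24: r7=24
after MOV r5, #11: r5=11
after MOD r7, r5, #7: r7=11%7=4
CMP r0, #0  (cmp 0,0)
BEQ loop: taken
after SUB r0, r0, #7: r0=0-7=-7
after XOR r0, r7, r7: r0=4^4=0
after XOR r0, r0, r7: r0=0^4=4
halt.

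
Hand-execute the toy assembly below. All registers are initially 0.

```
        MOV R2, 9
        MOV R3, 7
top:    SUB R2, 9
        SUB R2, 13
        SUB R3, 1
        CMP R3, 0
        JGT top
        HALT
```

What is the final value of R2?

R2=9
R3=7
R2=9-9=0
R2=0-13=-13
R3=7-1=6
CMP R3, 0  (cmp 6,0)
JGT top: taken
R2=(-13)-9=-22
R2=(-22)-13=-35
R3=6-1=5
CMP R3, 0  (cmp 5,0)
JGT top: taken
R2=(-35)-9=-44
R2=(-44)-13=-57
R3=5-1=4
CMP R3, 0  (cmp 4,0)
JGT top: taken
R2=(-57)-9=-66
R2=(-66)-13=-79
R3=4-1=3
CMP R3, 0  (cmp 3,0)
JGT top: taken
R2=(-79)-9=-88
R2=(-88)-13=-101
R3=3-1=2
CMP R3, 0  (cmp 2,0)
JGT top: taken
R2=(-101)-9=-110
R2=(-110)-13=-123
R3=2-1=1
CMP R3, 0  (cmp 1,0)
JGT top: taken
R2=(-123)-9=-132
R2=(-132)-13=-145
R3=1-1=0
CMP R3, 0  (cmp 0,0)
JGT top: not taken
halt.

-145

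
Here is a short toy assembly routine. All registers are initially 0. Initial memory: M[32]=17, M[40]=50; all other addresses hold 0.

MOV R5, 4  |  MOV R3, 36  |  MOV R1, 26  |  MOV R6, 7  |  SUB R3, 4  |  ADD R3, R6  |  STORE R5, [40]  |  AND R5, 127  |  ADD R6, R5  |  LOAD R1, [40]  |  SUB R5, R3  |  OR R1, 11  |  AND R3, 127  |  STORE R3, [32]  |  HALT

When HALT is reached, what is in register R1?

15

R5=4
R3=36
R1=26
R6=7
R3=36-4=32
R3=32+7=39
STORE R5, [40] → M[40]=4
R5=4&127=4
R6=7+4=11
R1=M[40]=4
R5=4-39=-35
R1=4|11=15
R3=39&127=39
STORE R3, [32] → M[32]=39
halt.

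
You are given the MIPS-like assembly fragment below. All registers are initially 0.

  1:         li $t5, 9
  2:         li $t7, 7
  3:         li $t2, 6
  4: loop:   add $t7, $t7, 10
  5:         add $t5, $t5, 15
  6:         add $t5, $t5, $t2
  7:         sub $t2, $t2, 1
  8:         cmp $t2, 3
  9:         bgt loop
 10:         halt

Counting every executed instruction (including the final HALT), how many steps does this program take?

22

after li $t5, 9: $t5=9
after li $t7, 7: $t7=7
after li $t2, 6: $t2=6
after add $t7, $t7, 10: $t7=7+10=17
after add $t5, $t5, 15: $t5=9+15=24
after add $t5, $t5, $t2: $t5=24+6=30
after sub $t2, $t2, 1: $t2=6-1=5
cmp $t2, 3  (cmp 5,3)
bgt loop: taken
after add $t7, $t7, 10: $t7=17+10=27
after add $t5, $t5, 15: $t5=30+15=45
after add $t5, $t5, $t2: $t5=45+5=50
after sub $t2, $t2, 1: $t2=5-1=4
cmp $t2, 3  (cmp 4,3)
bgt loop: taken
after add $t7, $t7, 10: $t7=27+10=37
after add $t5, $t5, 15: $t5=50+15=65
after add $t5, $t5, $t2: $t5=65+4=69
after sub $t2, $t2, 1: $t2=4-1=3
cmp $t2, 3  (cmp 3,3)
bgt loop: not taken
halt.
Total executed instructions: 22.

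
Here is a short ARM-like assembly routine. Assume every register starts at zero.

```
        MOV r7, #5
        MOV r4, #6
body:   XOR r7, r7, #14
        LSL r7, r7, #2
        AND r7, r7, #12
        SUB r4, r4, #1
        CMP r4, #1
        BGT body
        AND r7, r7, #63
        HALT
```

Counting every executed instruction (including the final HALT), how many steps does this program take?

34

r7=5
r4=6
r7=5^14=11
r7=11<<2=44
r7=44&12=12
r4=6-1=5
CMP r4, #1  (cmp 5,1)
BGT body: taken
r7=12^14=2
r7=2<<2=8
r7=8&12=8
r4=5-1=4
CMP r4, #1  (cmp 4,1)
BGT body: taken
r7=8^14=6
r7=6<<2=24
r7=24&12=8
r4=4-1=3
CMP r4, #1  (cmp 3,1)
BGT body: taken
r7=8^14=6
r7=6<<2=24
r7=24&12=8
r4=3-1=2
CMP r4, #1  (cmp 2,1)
BGT body: taken
r7=8^14=6
r7=6<<2=24
r7=24&12=8
r4=2-1=1
CMP r4, #1  (cmp 1,1)
BGT body: not taken
r7=8&63=8
halt.
Total executed instructions: 34.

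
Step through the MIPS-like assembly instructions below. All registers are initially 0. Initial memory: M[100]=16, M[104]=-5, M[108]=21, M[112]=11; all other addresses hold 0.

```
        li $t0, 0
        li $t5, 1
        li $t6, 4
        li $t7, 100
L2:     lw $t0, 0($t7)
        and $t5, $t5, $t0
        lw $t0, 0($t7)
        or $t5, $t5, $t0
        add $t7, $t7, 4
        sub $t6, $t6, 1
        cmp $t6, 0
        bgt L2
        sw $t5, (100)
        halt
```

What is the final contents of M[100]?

11

li $t0, 0 → $t0=0
li $t5, 1 → $t5=1
li $t6, 4 → $t6=4
li $t7, 100 → $t7=100
lw $t0, 0($t7) → $t0=M[100]=16
and $t5, $t5, $t0 → $t5=1&16=0
lw $t0, 0($t7) → $t0=M[100]=16
or $t5, $t5, $t0 → $t5=0|16=16
add $t7, $t7, 4 → $t7=100+4=104
sub $t6, $t6, 1 → $t6=4-1=3
cmp $t6, 0  (cmp 3,0)
bgt L2: taken
lw $t0, 0($t7) → $t0=M[104]=-5
and $t5, $t5, $t0 → $t5=16&(-5)=16
lw $t0, 0($t7) → $t0=M[104]=-5
or $t5, $t5, $t0 → $t5=16|(-5)=-5
add $t7, $t7, 4 → $t7=104+4=108
sub $t6, $t6, 1 → $t6=3-1=2
cmp $t6, 0  (cmp 2,0)
bgt L2: taken
lw $t0, 0($t7) → $t0=M[108]=21
and $t5, $t5, $t0 → $t5=(-5)&21=17
lw $t0, 0($t7) → $t0=M[108]=21
or $t5, $t5, $t0 → $t5=17|21=21
add $t7, $t7, 4 → $t7=108+4=112
sub $t6, $t6, 1 → $t6=2-1=1
cmp $t6, 0  (cmp 1,0)
bgt L2: taken
lw $t0, 0($t7) → $t0=M[112]=11
and $t5, $t5, $t0 → $t5=21&11=1
lw $t0, 0($t7) → $t0=M[112]=11
or $t5, $t5, $t0 → $t5=1|11=11
add $t7, $t7, 4 → $t7=112+4=116
sub $t6, $t6, 1 → $t6=1-1=0
cmp $t6, 0  (cmp 0,0)
bgt L2: not taken
sw $t5, (100) → M[100]=11
halt.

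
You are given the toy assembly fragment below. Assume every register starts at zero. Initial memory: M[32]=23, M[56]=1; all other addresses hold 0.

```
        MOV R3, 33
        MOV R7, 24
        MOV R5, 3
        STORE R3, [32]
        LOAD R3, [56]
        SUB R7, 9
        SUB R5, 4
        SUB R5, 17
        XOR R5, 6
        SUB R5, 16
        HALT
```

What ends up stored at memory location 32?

R3=33
R7=24
R5=3
STORE R3, [32] → M[32]=33
R3=M[56]=1
R7=24-9=15
R5=3-4=-1
R5=(-1)-17=-18
R5=(-18)^6=-24
R5=(-24)-16=-40
halt.

33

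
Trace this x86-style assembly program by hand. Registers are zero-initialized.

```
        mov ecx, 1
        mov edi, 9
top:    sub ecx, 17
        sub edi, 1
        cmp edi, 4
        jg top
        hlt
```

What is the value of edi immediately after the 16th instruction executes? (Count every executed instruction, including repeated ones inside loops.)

after mov ecx, 1: ecx=1
after mov edi, 9: edi=9
after sub ecx, 17: ecx=1-17=-16
after sub edi, 1: edi=9-1=8
cmp edi, 4  (cmp 8,4)
jg top: taken
after sub ecx, 17: ecx=(-16)-17=-33
after sub edi, 1: edi=8-1=7
cmp edi, 4  (cmp 7,4)
jg top: taken
after sub ecx, 17: ecx=(-33)-17=-50
after sub edi, 1: edi=7-1=6
cmp edi, 4  (cmp 6,4)
jg top: taken
after sub ecx, 17: ecx=(-50)-17=-67
after sub edi, 1: edi=6-1=5
After step 16: edi = 5.

5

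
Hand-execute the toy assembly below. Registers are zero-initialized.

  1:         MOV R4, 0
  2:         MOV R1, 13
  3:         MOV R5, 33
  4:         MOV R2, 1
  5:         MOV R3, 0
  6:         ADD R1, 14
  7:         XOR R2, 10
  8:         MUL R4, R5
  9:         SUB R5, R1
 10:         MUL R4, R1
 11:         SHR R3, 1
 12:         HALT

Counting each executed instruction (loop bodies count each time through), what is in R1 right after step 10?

27

MOV R4, 0 → R4=0
MOV R1, 13 → R1=13
MOV R5, 33 → R5=33
MOV R2, 1 → R2=1
MOV R3, 0 → R3=0
ADD R1, 14 → R1=13+14=27
XOR R2, 10 → R2=1^10=11
MUL R4, R5 → R4=0*33=0
SUB R5, R1 → R5=33-27=6
MUL R4, R1 → R4=0*27=0
After step 10: R1 = 27.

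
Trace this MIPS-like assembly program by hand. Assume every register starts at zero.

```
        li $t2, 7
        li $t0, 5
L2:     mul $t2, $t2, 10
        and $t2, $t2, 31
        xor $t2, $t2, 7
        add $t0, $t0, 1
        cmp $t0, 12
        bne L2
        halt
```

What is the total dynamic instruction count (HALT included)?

45

li $t2, 7 → $t2=7
li $t0, 5 → $t0=5
mul $t2, $t2, 10 → $t2=7*10=70
and $t2, $t2, 31 → $t2=70&31=6
xor $t2, $t2, 7 → $t2=6^7=1
add $t0, $t0, 1 → $t0=5+1=6
cmp $t0, 12  (cmp 6,12)
bne L2: taken
mul $t2, $t2, 10 → $t2=1*10=10
and $t2, $t2, 31 → $t2=10&31=10
xor $t2, $t2, 7 → $t2=10^7=13
add $t0, $t0, 1 → $t0=6+1=7
cmp $t0, 12  (cmp 7,12)
bne L2: taken
mul $t2, $t2, 10 → $t2=13*10=130
and $t2, $t2, 31 → $t2=130&31=2
xor $t2, $t2, 7 → $t2=2^7=5
add $t0, $t0, 1 → $t0=7+1=8
cmp $t0, 12  (cmp 8,12)
bne L2: taken
mul $t2, $t2, 10 → $t2=5*10=50
and $t2, $t2, 31 → $t2=50&31=18
xor $t2, $t2, 7 → $t2=18^7=21
add $t0, $t0, 1 → $t0=8+1=9
cmp $t0, 12  (cmp 9,12)
bne L2: taken
mul $t2, $t2, 10 → $t2=21*10=210
and $t2, $t2, 31 → $t2=210&31=18
xor $t2, $t2, 7 → $t2=18^7=21
add $t0, $t0, 1 → $t0=9+1=10
cmp $t0, 12  (cmp 10,12)
bne L2: taken
mul $t2, $t2, 10 → $t2=21*10=210
and $t2, $t2, 31 → $t2=210&31=18
xor $t2, $t2, 7 → $t2=18^7=21
add $t0, $t0, 1 → $t0=10+1=11
cmp $t0, 12  (cmp 11,12)
bne L2: taken
mul $t2, $t2, 10 → $t2=21*10=210
and $t2, $t2, 31 → $t2=210&31=18
xor $t2, $t2, 7 → $t2=18^7=21
add $t0, $t0, 1 → $t0=11+1=12
cmp $t0, 12  (cmp 12,12)
bne L2: not taken
halt.
Total executed instructions: 45.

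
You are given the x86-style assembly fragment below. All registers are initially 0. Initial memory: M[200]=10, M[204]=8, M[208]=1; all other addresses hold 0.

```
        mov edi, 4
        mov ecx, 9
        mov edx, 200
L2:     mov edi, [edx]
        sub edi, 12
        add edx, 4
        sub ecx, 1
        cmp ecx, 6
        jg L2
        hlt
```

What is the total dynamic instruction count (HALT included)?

mov edi, 4 → edi=4
mov ecx, 9 → ecx=9
mov edx, 200 → edx=200
mov edi, [edx] → edi=M[200]=10
sub edi, 12 → edi=10-12=-2
add edx, 4 → edx=200+4=204
sub ecx, 1 → ecx=9-1=8
cmp ecx, 6  (cmp 8,6)
jg L2: taken
mov edi, [edx] → edi=M[204]=8
sub edi, 12 → edi=8-12=-4
add edx, 4 → edx=204+4=208
sub ecx, 1 → ecx=8-1=7
cmp ecx, 6  (cmp 7,6)
jg L2: taken
mov edi, [edx] → edi=M[208]=1
sub edi, 12 → edi=1-12=-11
add edx, 4 → edx=208+4=212
sub ecx, 1 → ecx=7-1=6
cmp ecx, 6  (cmp 6,6)
jg L2: not taken
halt.
Total executed instructions: 22.

22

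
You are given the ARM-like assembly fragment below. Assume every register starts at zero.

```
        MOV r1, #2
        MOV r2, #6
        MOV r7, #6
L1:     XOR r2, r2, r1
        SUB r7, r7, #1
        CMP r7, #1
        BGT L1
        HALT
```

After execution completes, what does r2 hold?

after MOV r1, #2: r1=2
after MOV r2, #6: r2=6
after MOV r7, #6: r7=6
after XOR r2, r2, r1: r2=6^2=4
after SUB r7, r7, #1: r7=6-1=5
CMP r7, #1  (cmp 5,1)
BGT L1: taken
after XOR r2, r2, r1: r2=4^2=6
after SUB r7, r7, #1: r7=5-1=4
CMP r7, #1  (cmp 4,1)
BGT L1: taken
after XOR r2, r2, r1: r2=6^2=4
after SUB r7, r7, #1: r7=4-1=3
CMP r7, #1  (cmp 3,1)
BGT L1: taken
after XOR r2, r2, r1: r2=4^2=6
after SUB r7, r7, #1: r7=3-1=2
CMP r7, #1  (cmp 2,1)
BGT L1: taken
after XOR r2, r2, r1: r2=6^2=4
after SUB r7, r7, #1: r7=2-1=1
CMP r7, #1  (cmp 1,1)
BGT L1: not taken
halt.

4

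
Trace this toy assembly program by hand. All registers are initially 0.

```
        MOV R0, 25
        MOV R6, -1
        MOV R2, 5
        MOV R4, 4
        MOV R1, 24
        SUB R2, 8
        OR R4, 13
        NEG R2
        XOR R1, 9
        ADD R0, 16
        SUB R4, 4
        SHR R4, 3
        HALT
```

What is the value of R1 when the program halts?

R0=25
R6=-1
R2=5
R4=4
R1=24
R2=5-8=-3
R4=4|13=13
R2=-(-3)=3
R1=24^9=17
R0=25+16=41
R4=13-4=9
R4=9>>3=1
halt.

17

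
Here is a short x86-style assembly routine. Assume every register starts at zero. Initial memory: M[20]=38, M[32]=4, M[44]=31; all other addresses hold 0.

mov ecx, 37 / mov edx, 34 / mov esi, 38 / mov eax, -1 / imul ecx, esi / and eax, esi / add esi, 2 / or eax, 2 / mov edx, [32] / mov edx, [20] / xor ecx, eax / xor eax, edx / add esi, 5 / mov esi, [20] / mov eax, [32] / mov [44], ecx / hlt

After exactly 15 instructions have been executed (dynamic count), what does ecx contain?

after mov ecx, 37: ecx=37
after mov edx, 34: edx=34
after mov esi, 38: esi=38
after mov eax, -1: eax=-1
after imul ecx, esi: ecx=37*38=1406
after and eax, esi: eax=(-1)&38=38
after add esi, 2: esi=38+2=40
after or eax, 2: eax=38|2=38
after mov edx, [32]: edx=M[32]=4
after mov edx, [20]: edx=M[20]=38
after xor ecx, eax: ecx=1406^38=1368
after xor eax, edx: eax=38^38=0
after add esi, 5: esi=40+5=45
after mov esi, [20]: esi=M[20]=38
after mov eax, [32]: eax=M[32]=4
After step 15: ecx = 1368.

1368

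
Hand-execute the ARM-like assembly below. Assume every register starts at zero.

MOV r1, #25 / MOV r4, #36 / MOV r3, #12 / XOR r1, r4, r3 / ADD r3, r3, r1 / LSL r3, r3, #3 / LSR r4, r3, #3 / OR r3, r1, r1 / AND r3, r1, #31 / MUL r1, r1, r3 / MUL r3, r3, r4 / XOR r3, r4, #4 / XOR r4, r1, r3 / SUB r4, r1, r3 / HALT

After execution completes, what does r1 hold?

320

after MOV r1, #25: r1=25
after MOV r4, #36: r4=36
after MOV r3, #12: r3=12
after XOR r1, r4, r3: r1=36^12=40
after ADD r3, r3, r1: r3=12+40=52
after LSL r3, r3, #3: r3=52<<3=416
after LSR r4, r3, #3: r4=416>>3=52
after OR r3, r1, r1: r3=40|40=40
after AND r3, r1, #31: r3=40&31=8
after MUL r1, r1, r3: r1=40*8=320
after MUL r3, r3, r4: r3=8*52=416
after XOR r3, r4, #4: r3=52^4=48
after XOR r4, r1, r3: r4=320^48=368
after SUB r4, r1, r3: r4=320-48=272
halt.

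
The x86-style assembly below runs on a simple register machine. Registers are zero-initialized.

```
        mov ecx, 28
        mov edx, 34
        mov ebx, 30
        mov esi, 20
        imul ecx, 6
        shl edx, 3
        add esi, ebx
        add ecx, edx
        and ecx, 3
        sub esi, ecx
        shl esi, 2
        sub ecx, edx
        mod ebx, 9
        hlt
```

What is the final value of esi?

200

mov ecx, 28 → ecx=28
mov edx, 34 → edx=34
mov ebx, 30 → ebx=30
mov esi, 20 → esi=20
imul ecx, 6 → ecx=28*6=168
shl edx, 3 → edx=34<<3=272
add esi, ebx → esi=20+30=50
add ecx, edx → ecx=168+272=440
and ecx, 3 → ecx=440&3=0
sub esi, ecx → esi=50-0=50
shl esi, 2 → esi=50<<2=200
sub ecx, edx → ecx=0-272=-272
mod ebx, 9 → ebx=30%9=3
halt.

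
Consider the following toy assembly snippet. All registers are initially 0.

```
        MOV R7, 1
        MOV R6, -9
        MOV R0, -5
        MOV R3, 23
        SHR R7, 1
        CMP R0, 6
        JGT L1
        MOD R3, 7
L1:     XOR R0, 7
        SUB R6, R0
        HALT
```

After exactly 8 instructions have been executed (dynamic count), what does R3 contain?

R7=1
R6=-9
R0=-5
R3=23
R7=1>>1=0
CMP R0, 6  (cmp -5,6)
JGT L1: not taken
R3=23%7=2
After step 8: R3 = 2.

2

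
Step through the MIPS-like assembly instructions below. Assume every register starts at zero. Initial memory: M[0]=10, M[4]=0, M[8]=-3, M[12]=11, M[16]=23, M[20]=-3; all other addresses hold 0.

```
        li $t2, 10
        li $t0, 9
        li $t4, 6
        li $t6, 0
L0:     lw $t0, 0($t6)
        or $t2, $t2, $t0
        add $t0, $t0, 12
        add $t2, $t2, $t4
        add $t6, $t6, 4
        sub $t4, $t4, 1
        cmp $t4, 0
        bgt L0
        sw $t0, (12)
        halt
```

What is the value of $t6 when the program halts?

after li $t2, 10: $t2=10
after li $t0, 9: $t0=9
after li $t4, 6: $t4=6
after li $t6, 0: $t6=0
after lw $t0, 0($t6): $t0=M[0]=10
after or $t2, $t2, $t0: $t2=10|10=10
after add $t0, $t0, 12: $t0=10+12=22
after add $t2, $t2, $t4: $t2=10+6=16
after add $t6, $t6, 4: $t6=0+4=4
after sub $t4, $t4, 1: $t4=6-1=5
cmp $t4, 0  (cmp 5,0)
bgt L0: taken
after lw $t0, 0($t6): $t0=M[4]=0
after or $t2, $t2, $t0: $t2=16|0=16
after add $t0, $t0, 12: $t0=0+12=12
after add $t2, $t2, $t4: $t2=16+5=21
after add $t6, $t6, 4: $t6=4+4=8
after sub $t4, $t4, 1: $t4=5-1=4
cmp $t4, 0  (cmp 4,0)
bgt L0: taken
after lw $t0, 0($t6): $t0=M[8]=-3
after or $t2, $t2, $t0: $t2=21|(-3)=-3
after add $t0, $t0, 12: $t0=(-3)+12=9
after add $t2, $t2, $t4: $t2=(-3)+4=1
after add $t6, $t6, 4: $t6=8+4=12
after sub $t4, $t4, 1: $t4=4-1=3
cmp $t4, 0  (cmp 3,0)
bgt L0: taken
after lw $t0, 0($t6): $t0=M[12]=11
after or $t2, $t2, $t0: $t2=1|11=11
after add $t0, $t0, 12: $t0=11+12=23
after add $t2, $t2, $t4: $t2=11+3=14
after add $t6, $t6, 4: $t6=12+4=16
after sub $t4, $t4, 1: $t4=3-1=2
cmp $t4, 0  (cmp 2,0)
bgt L0: taken
after lw $t0, 0($t6): $t0=M[16]=23
after or $t2, $t2, $t0: $t2=14|23=31
after add $t0, $t0, 12: $t0=23+12=35
after add $t2, $t2, $t4: $t2=31+2=33
after add $t6, $t6, 4: $t6=16+4=20
after sub $t4, $t4, 1: $t4=2-1=1
cmp $t4, 0  (cmp 1,0)
bgt L0: taken
after lw $t0, 0($t6): $t0=M[20]=-3
after or $t2, $t2, $t0: $t2=33|(-3)=-3
after add $t0, $t0, 12: $t0=(-3)+12=9
after add $t2, $t2, $t4: $t2=(-3)+1=-2
after add $t6, $t6, 4: $t6=20+4=24
after sub $t4, $t4, 1: $t4=1-1=0
cmp $t4, 0  (cmp 0,0)
bgt L0: not taken
sw $t0, (12) → M[12]=9
halt.

24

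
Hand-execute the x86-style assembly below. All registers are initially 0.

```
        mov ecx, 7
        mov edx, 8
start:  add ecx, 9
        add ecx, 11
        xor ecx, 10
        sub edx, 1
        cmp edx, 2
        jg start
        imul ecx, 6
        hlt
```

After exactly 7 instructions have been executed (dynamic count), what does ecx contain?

mov ecx, 7 → ecx=7
mov edx, 8 → edx=8
add ecx, 9 → ecx=7+9=16
add ecx, 11 → ecx=16+11=27
xor ecx, 10 → ecx=27^10=17
sub edx, 1 → edx=8-1=7
cmp edx, 2  (cmp 7,2)
After step 7: ecx = 17.

17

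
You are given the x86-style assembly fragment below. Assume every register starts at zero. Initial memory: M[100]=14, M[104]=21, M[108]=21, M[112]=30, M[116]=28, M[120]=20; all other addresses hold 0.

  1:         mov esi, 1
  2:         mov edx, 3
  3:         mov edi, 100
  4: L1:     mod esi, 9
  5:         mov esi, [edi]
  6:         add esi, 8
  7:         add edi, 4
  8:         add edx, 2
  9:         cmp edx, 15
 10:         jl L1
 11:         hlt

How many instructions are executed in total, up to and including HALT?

esi=1
edx=3
edi=100
esi=1%9=1
esi=M[100]=14
esi=14+8=22
edi=100+4=104
edx=3+2=5
cmp edx, 15  (cmp 5,15)
jl L1: taken
esi=22%9=4
esi=M[104]=21
esi=21+8=29
edi=104+4=108
edx=5+2=7
cmp edx, 15  (cmp 7,15)
jl L1: taken
esi=29%9=2
esi=M[108]=21
esi=21+8=29
edi=108+4=112
edx=7+2=9
cmp edx, 15  (cmp 9,15)
jl L1: taken
esi=29%9=2
esi=M[112]=30
esi=30+8=38
edi=112+4=116
edx=9+2=11
cmp edx, 15  (cmp 11,15)
jl L1: taken
esi=38%9=2
esi=M[116]=28
esi=28+8=36
edi=116+4=120
edx=11+2=13
cmp edx, 15  (cmp 13,15)
jl L1: taken
esi=36%9=0
esi=M[120]=20
esi=20+8=28
edi=120+4=124
edx=13+2=15
cmp edx, 15  (cmp 15,15)
jl L1: not taken
halt.
Total executed instructions: 46.

46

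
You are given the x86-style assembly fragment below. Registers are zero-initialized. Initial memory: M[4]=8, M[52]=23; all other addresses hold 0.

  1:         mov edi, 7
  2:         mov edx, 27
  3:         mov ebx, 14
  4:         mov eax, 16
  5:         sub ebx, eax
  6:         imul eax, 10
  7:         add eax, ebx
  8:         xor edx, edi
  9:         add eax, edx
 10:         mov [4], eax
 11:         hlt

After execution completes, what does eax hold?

after mov edi, 7: edi=7
after mov edx, 27: edx=27
after mov ebx, 14: ebx=14
after mov eax, 16: eax=16
after sub ebx, eax: ebx=14-16=-2
after imul eax, 10: eax=16*10=160
after add eax, ebx: eax=160+(-2)=158
after xor edx, edi: edx=27^7=28
after add eax, edx: eax=158+28=186
mov [4], eax → M[4]=186
halt.

186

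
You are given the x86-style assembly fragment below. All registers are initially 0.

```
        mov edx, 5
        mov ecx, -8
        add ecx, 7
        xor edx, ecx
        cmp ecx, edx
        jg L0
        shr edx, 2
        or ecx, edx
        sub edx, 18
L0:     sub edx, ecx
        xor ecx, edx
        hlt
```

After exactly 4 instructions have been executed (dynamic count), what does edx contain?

-6

edx=5
ecx=-8
ecx=(-8)+7=-1
edx=5^(-1)=-6
After step 4: edx = -6.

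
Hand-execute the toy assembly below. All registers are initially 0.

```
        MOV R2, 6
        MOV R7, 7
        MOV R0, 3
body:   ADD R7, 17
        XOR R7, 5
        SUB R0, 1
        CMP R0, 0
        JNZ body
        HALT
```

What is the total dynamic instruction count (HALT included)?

MOV R2, 6 → R2=6
MOV R7, 7 → R7=7
MOV R0, 3 → R0=3
ADD R7, 17 → R7=7+17=24
XOR R7, 5 → R7=24^5=29
SUB R0, 1 → R0=3-1=2
CMP R0, 0  (cmp 2,0)
JNZ body: taken
ADD R7, 17 → R7=29+17=46
XOR R7, 5 → R7=46^5=43
SUB R0, 1 → R0=2-1=1
CMP R0, 0  (cmp 1,0)
JNZ body: taken
ADD R7, 17 → R7=43+17=60
XOR R7, 5 → R7=60^5=57
SUB R0, 1 → R0=1-1=0
CMP R0, 0  (cmp 0,0)
JNZ body: not taken
halt.
Total executed instructions: 19.

19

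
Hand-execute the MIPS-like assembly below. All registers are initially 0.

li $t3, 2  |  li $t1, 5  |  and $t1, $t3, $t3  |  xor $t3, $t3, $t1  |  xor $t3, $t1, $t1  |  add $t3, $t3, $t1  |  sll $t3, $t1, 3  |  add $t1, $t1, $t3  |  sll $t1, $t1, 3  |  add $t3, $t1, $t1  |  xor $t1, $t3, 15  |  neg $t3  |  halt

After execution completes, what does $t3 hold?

after li $t3, 2: $t3=2
after li $t1, 5: $t1=5
after and $t1, $t3, $t3: $t1=2&2=2
after xor $t3, $t3, $t1: $t3=2^2=0
after xor $t3, $t1, $t1: $t3=2^2=0
after add $t3, $t3, $t1: $t3=0+2=2
after sll $t3, $t1, 3: $t3=2<<3=16
after add $t1, $t1, $t3: $t1=2+16=18
after sll $t1, $t1, 3: $t1=18<<3=144
after add $t3, $t1, $t1: $t3=144+144=288
after xor $t1, $t3, 15: $t1=288^15=303
after neg $t3: $t3=-(288)=-288
halt.

-288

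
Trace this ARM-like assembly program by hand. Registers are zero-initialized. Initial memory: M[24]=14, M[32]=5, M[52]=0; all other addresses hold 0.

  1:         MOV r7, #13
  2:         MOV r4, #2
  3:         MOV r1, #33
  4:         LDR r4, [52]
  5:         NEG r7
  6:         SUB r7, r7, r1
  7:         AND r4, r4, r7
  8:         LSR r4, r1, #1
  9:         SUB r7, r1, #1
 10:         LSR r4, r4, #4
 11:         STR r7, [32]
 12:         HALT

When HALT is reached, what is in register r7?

32

MOV r7, #13 → r7=13
MOV r4, #2 → r4=2
MOV r1, #33 → r1=33
LDR r4, [52] → r4=M[52]=0
NEG r7 → r7=-(13)=-13
SUB r7, r7, r1 → r7=(-13)-33=-46
AND r4, r4, r7 → r4=0&(-46)=0
LSR r4, r1, #1 → r4=33>>1=16
SUB r7, r1, #1 → r7=33-1=32
LSR r4, r4, #4 → r4=16>>4=1
STR r7, [32] → M[32]=32
halt.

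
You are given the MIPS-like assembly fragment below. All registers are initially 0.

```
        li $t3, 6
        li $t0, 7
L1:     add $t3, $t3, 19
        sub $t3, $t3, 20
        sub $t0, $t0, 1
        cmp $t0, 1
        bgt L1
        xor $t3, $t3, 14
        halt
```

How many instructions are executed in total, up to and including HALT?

34

li $t3, 6 → $t3=6
li $t0, 7 → $t0=7
add $t3, $t3, 19 → $t3=6+19=25
sub $t3, $t3, 20 → $t3=25-20=5
sub $t0, $t0, 1 → $t0=7-1=6
cmp $t0, 1  (cmp 6,1)
bgt L1: taken
add $t3, $t3, 19 → $t3=5+19=24
sub $t3, $t3, 20 → $t3=24-20=4
sub $t0, $t0, 1 → $t0=6-1=5
cmp $t0, 1  (cmp 5,1)
bgt L1: taken
add $t3, $t3, 19 → $t3=4+19=23
sub $t3, $t3, 20 → $t3=23-20=3
sub $t0, $t0, 1 → $t0=5-1=4
cmp $t0, 1  (cmp 4,1)
bgt L1: taken
add $t3, $t3, 19 → $t3=3+19=22
sub $t3, $t3, 20 → $t3=22-20=2
sub $t0, $t0, 1 → $t0=4-1=3
cmp $t0, 1  (cmp 3,1)
bgt L1: taken
add $t3, $t3, 19 → $t3=2+19=21
sub $t3, $t3, 20 → $t3=21-20=1
sub $t0, $t0, 1 → $t0=3-1=2
cmp $t0, 1  (cmp 2,1)
bgt L1: taken
add $t3, $t3, 19 → $t3=1+19=20
sub $t3, $t3, 20 → $t3=20-20=0
sub $t0, $t0, 1 → $t0=2-1=1
cmp $t0, 1  (cmp 1,1)
bgt L1: not taken
xor $t3, $t3, 14 → $t3=0^14=14
halt.
Total executed instructions: 34.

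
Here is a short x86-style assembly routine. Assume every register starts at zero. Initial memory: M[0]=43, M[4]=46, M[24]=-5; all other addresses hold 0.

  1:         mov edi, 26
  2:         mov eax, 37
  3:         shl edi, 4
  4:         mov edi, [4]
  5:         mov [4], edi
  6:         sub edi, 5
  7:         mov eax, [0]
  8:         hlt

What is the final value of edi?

after mov edi, 26: edi=26
after mov eax, 37: eax=37
after shl edi, 4: edi=26<<4=416
after mov edi, [4]: edi=M[4]=46
mov [4], edi → M[4]=46
after sub edi, 5: edi=46-5=41
after mov eax, [0]: eax=M[0]=43
halt.

41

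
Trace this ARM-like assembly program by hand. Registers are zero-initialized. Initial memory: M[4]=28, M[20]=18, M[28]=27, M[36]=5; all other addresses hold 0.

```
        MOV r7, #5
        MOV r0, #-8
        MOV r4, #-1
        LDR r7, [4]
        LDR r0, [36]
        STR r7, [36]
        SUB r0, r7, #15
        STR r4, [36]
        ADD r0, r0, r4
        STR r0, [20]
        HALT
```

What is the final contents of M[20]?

r7=5
r0=-8
r4=-1
r7=M[4]=28
r0=M[36]=5
STR r7, [36] → M[36]=28
r0=28-15=13
STR r4, [36] → M[36]=-1
r0=13+(-1)=12
STR r0, [20] → M[20]=12
halt.

12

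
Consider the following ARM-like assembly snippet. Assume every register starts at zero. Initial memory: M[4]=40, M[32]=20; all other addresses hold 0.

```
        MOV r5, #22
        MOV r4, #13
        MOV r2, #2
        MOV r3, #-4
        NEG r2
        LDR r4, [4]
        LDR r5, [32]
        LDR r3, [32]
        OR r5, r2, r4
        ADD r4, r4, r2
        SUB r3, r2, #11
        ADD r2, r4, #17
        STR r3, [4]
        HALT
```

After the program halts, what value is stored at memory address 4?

-13

r5=22
r4=13
r2=2
r3=-4
r2=-(2)=-2
r4=M[4]=40
r5=M[32]=20
r3=M[32]=20
r5=(-2)|40=-2
r4=40+(-2)=38
r3=(-2)-11=-13
r2=38+17=55
STR r3, [4] → M[4]=-13
halt.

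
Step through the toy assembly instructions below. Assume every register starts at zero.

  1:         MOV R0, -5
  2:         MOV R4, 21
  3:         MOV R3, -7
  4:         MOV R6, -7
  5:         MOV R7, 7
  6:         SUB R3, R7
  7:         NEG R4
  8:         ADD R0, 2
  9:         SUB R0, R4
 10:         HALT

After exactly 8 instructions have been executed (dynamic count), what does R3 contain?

-14

MOV R0, -5 → R0=-5
MOV R4, 21 → R4=21
MOV R3, -7 → R3=-7
MOV R6, -7 → R6=-7
MOV R7, 7 → R7=7
SUB R3, R7 → R3=(-7)-7=-14
NEG R4 → R4=-(21)=-21
ADD R0, 2 → R0=(-5)+2=-3
After step 8: R3 = -14.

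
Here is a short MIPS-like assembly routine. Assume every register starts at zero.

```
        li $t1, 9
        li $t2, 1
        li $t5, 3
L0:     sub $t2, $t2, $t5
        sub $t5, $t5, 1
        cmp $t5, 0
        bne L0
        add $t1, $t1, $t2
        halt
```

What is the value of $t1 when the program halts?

4

li $t1, 9 → $t1=9
li $t2, 1 → $t2=1
li $t5, 3 → $t5=3
sub $t2, $t2, $t5 → $t2=1-3=-2
sub $t5, $t5, 1 → $t5=3-1=2
cmp $t5, 0  (cmp 2,0)
bne L0: taken
sub $t2, $t2, $t5 → $t2=(-2)-2=-4
sub $t5, $t5, 1 → $t5=2-1=1
cmp $t5, 0  (cmp 1,0)
bne L0: taken
sub $t2, $t2, $t5 → $t2=(-4)-1=-5
sub $t5, $t5, 1 → $t5=1-1=0
cmp $t5, 0  (cmp 0,0)
bne L0: not taken
add $t1, $t1, $t2 → $t1=9+(-5)=4
halt.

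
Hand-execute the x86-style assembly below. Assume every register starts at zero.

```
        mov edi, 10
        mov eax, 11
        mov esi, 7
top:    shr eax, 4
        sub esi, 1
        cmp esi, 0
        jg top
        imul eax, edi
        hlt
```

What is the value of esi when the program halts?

mov edi, 10 → edi=10
mov eax, 11 → eax=11
mov esi, 7 → esi=7
shr eax, 4 → eax=11>>4=0
sub esi, 1 → esi=7-1=6
cmp esi, 0  (cmp 6,0)
jg top: taken
shr eax, 4 → eax=0>>4=0
sub esi, 1 → esi=6-1=5
cmp esi, 0  (cmp 5,0)
jg top: taken
shr eax, 4 → eax=0>>4=0
sub esi, 1 → esi=5-1=4
cmp esi, 0  (cmp 4,0)
jg top: taken
shr eax, 4 → eax=0>>4=0
sub esi, 1 → esi=4-1=3
cmp esi, 0  (cmp 3,0)
jg top: taken
shr eax, 4 → eax=0>>4=0
sub esi, 1 → esi=3-1=2
cmp esi, 0  (cmp 2,0)
jg top: taken
shr eax, 4 → eax=0>>4=0
sub esi, 1 → esi=2-1=1
cmp esi, 0  (cmp 1,0)
jg top: taken
shr eax, 4 → eax=0>>4=0
sub esi, 1 → esi=1-1=0
cmp esi, 0  (cmp 0,0)
jg top: not taken
imul eax, edi → eax=0*10=0
halt.

0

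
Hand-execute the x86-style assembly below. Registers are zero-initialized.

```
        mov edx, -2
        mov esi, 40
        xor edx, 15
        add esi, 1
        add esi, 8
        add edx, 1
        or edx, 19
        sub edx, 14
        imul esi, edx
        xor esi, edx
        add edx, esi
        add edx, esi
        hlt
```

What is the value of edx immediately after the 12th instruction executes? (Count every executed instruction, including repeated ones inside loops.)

2629

after mov edx, -2: edx=-2
after mov esi, 40: esi=40
after xor edx, 15: edx=(-2)^15=-15
after add esi, 1: esi=40+1=41
after add esi, 8: esi=41+8=49
after add edx, 1: edx=(-15)+1=-14
after or edx, 19: edx=(-14)|19=-13
after sub edx, 14: edx=(-13)-14=-27
after imul esi, edx: esi=49*(-27)=-1323
after xor esi, edx: esi=(-1323)^(-27)=1328
after add edx, esi: edx=(-27)+1328=1301
after add edx, esi: edx=1301+1328=2629
After step 12: edx = 2629.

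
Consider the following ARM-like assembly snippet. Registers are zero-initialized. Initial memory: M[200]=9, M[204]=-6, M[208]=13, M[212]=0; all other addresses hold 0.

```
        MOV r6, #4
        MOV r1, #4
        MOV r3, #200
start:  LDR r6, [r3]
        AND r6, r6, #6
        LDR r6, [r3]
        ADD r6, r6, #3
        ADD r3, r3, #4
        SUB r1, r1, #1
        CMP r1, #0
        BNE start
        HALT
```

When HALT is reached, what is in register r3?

216

r6=4
r1=4
r3=200
r6=M[200]=9
r6=9&6=0
r6=M[200]=9
r6=9+3=12
r3=200+4=204
r1=4-1=3
CMP r1, #0  (cmp 3,0)
BNE start: taken
r6=M[204]=-6
r6=(-6)&6=2
r6=M[204]=-6
r6=(-6)+3=-3
r3=204+4=208
r1=3-1=2
CMP r1, #0  (cmp 2,0)
BNE start: taken
r6=M[208]=13
r6=13&6=4
r6=M[208]=13
r6=13+3=16
r3=208+4=212
r1=2-1=1
CMP r1, #0  (cmp 1,0)
BNE start: taken
r6=M[212]=0
r6=0&6=0
r6=M[212]=0
r6=0+3=3
r3=212+4=216
r1=1-1=0
CMP r1, #0  (cmp 0,0)
BNE start: not taken
halt.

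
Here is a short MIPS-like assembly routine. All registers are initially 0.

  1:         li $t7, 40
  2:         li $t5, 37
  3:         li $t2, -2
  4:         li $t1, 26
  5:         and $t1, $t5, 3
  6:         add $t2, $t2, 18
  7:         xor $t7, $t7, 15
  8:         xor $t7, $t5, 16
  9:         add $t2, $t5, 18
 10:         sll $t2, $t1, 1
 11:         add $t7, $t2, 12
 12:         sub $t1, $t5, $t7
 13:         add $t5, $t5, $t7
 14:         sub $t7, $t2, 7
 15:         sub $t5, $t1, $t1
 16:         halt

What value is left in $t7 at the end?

-5

$t7=40
$t5=37
$t2=-2
$t1=26
$t1=37&3=1
$t2=(-2)+18=16
$t7=40^15=39
$t7=37^16=53
$t2=37+18=55
$t2=1<<1=2
$t7=2+12=14
$t1=37-14=23
$t5=37+14=51
$t7=2-7=-5
$t5=23-23=0
halt.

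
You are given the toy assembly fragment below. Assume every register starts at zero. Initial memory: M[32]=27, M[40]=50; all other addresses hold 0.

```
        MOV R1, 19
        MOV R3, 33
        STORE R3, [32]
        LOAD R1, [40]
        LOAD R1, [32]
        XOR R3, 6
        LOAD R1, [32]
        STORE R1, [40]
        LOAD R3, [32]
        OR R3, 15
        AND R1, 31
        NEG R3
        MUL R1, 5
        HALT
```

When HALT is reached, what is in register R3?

after MOV R1, 19: R1=19
after MOV R3, 33: R3=33
STORE R3, [32] → M[32]=33
after LOAD R1, [40]: R1=M[40]=50
after LOAD R1, [32]: R1=M[32]=33
after XOR R3, 6: R3=33^6=39
after LOAD R1, [32]: R1=M[32]=33
STORE R1, [40] → M[40]=33
after LOAD R3, [32]: R3=M[32]=33
after OR R3, 15: R3=33|15=47
after AND R1, 31: R1=33&31=1
after NEG R3: R3=-(47)=-47
after MUL R1, 5: R1=1*5=5
halt.

-47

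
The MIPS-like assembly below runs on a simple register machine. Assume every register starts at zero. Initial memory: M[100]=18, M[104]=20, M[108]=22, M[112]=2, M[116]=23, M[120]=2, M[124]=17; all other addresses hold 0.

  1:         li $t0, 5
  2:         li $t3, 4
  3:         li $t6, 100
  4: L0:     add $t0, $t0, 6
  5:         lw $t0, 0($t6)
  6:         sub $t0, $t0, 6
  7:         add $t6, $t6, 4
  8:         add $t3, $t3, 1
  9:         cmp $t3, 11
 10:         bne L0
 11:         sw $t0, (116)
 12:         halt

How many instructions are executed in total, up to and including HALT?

li $t0, 5 → $t0=5
li $t3, 4 → $t3=4
li $t6, 100 → $t6=100
add $t0, $t0, 6 → $t0=5+6=11
lw $t0, 0($t6) → $t0=M[100]=18
sub $t0, $t0, 6 → $t0=18-6=12
add $t6, $t6, 4 → $t6=100+4=104
add $t3, $t3, 1 → $t3=4+1=5
cmp $t3, 11  (cmp 5,11)
bne L0: taken
add $t0, $t0, 6 → $t0=12+6=18
lw $t0, 0($t6) → $t0=M[104]=20
sub $t0, $t0, 6 → $t0=20-6=14
add $t6, $t6, 4 → $t6=104+4=108
add $t3, $t3, 1 → $t3=5+1=6
cmp $t3, 11  (cmp 6,11)
bne L0: taken
add $t0, $t0, 6 → $t0=14+6=20
lw $t0, 0($t6) → $t0=M[108]=22
sub $t0, $t0, 6 → $t0=22-6=16
add $t6, $t6, 4 → $t6=108+4=112
add $t3, $t3, 1 → $t3=6+1=7
cmp $t3, 11  (cmp 7,11)
bne L0: taken
add $t0, $t0, 6 → $t0=16+6=22
lw $t0, 0($t6) → $t0=M[112]=2
sub $t0, $t0, 6 → $t0=2-6=-4
add $t6, $t6, 4 → $t6=112+4=116
add $t3, $t3, 1 → $t3=7+1=8
cmp $t3, 11  (cmp 8,11)
bne L0: taken
add $t0, $t0, 6 → $t0=(-4)+6=2
lw $t0, 0($t6) → $t0=M[116]=23
sub $t0, $t0, 6 → $t0=23-6=17
add $t6, $t6, 4 → $t6=116+4=120
add $t3, $t3, 1 → $t3=8+1=9
cmp $t3, 11  (cmp 9,11)
bne L0: taken
add $t0, $t0, 6 → $t0=17+6=23
lw $t0, 0($t6) → $t0=M[120]=2
sub $t0, $t0, 6 → $t0=2-6=-4
add $t6, $t6, 4 → $t6=120+4=124
add $t3, $t3, 1 → $t3=9+1=10
cmp $t3, 11  (cmp 10,11)
bne L0: taken
add $t0, $t0, 6 → $t0=(-4)+6=2
lw $t0, 0($t6) → $t0=M[124]=17
sub $t0, $t0, 6 → $t0=17-6=11
add $t6, $t6, 4 → $t6=124+4=128
add $t3, $t3, 1 → $t3=10+1=11
cmp $t3, 11  (cmp 11,11)
bne L0: not taken
sw $t0, (116) → M[116]=11
halt.
Total executed instructions: 54.

54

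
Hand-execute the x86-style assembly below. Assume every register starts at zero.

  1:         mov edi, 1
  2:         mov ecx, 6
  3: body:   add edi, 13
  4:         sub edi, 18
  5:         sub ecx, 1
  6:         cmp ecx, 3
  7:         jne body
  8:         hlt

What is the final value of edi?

-14

after mov edi, 1: edi=1
after mov ecx, 6: ecx=6
after add edi, 13: edi=1+13=14
after sub edi, 18: edi=14-18=-4
after sub ecx, 1: ecx=6-1=5
cmp ecx, 3  (cmp 5,3)
jne body: taken
after add edi, 13: edi=(-4)+13=9
after sub edi, 18: edi=9-18=-9
after sub ecx, 1: ecx=5-1=4
cmp ecx, 3  (cmp 4,3)
jne body: taken
after add edi, 13: edi=(-9)+13=4
after sub edi, 18: edi=4-18=-14
after sub ecx, 1: ecx=4-1=3
cmp ecx, 3  (cmp 3,3)
jne body: not taken
halt.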